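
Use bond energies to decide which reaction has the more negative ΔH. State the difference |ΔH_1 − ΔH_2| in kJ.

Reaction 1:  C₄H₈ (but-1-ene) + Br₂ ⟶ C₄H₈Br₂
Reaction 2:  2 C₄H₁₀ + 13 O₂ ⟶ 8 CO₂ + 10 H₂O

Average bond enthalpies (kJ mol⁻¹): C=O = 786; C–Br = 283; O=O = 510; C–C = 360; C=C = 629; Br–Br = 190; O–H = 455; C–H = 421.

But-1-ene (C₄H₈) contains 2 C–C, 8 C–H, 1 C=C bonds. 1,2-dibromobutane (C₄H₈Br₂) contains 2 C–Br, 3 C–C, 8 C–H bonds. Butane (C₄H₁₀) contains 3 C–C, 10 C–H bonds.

Reaction 1:
  Bonds broken (reactants):
    Br–Br: 1 × 190 = 190
    C–C: 2 × 360 = 720
    C–H: 8 × 421 = 3368
    C=C: 1 × 629 = 629
    Σ(broken) = 4907 kJ
  Bonds formed (products):
    C–Br: 2 × 283 = 566
    C–C: 3 × 360 = 1080
    C–H: 8 × 421 = 3368
    Σ(formed) = 5014 kJ
  ΔH_1 = 4907 − 5014 = −107 kJ
Reaction 2:
  Bonds broken (reactants):
    C–C: 6 × 360 = 2160
    C–H: 20 × 421 = 8420
    O=O: 13 × 510 = 6630
    Σ(broken) = 17210 kJ
  Bonds formed (products):
    C=O: 16 × 786 = 12576
    O–H: 20 × 455 = 9100
    Σ(formed) = 21676 kJ
  ΔH_2 = 17210 − 21676 = −4466 kJ
ΔH_1 − ΔH_2 = +4359 kJ, so reaction 2 has the more negative ΔH; |ΔH_1 − ΔH_2| = 4359 kJ.

Reaction 2, by 4359 kJ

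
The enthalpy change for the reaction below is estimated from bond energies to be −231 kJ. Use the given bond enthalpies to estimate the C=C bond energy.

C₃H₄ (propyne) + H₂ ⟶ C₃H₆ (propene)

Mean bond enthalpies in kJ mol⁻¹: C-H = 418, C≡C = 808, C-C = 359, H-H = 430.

D(C=C) ≈ 633 kJ/mol

Let D be the C=C bond energy.
Σ(broken) = 1×808 + 1×359 + 4×418 + 1×430 = 3269
Σ(formed) = 1×359 + 6×418 + 1×D = 2867 + D
ΔH = Σ(broken) − Σ(formed) = (3269) − (2867 + D) = +402 − D
Setting this equal to −231 kJ gives D = 633 kJ/mol.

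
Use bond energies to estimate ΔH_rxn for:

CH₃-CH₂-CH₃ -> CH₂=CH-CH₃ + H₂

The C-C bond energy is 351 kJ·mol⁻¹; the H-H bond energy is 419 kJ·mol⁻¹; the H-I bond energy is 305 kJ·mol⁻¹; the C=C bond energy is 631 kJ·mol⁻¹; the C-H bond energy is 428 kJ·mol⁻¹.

ΔH ≈ +157 kJ

Bonds broken (reactants):
  C-C: 2 × 351 = 702
  C-H: 8 × 428 = 3424
  Σ(broken) = 4126 kJ
Bonds formed (products):
  C-C: 1 × 351 = 351
  C-H: 6 × 428 = 2568
  C=C: 1 × 631 = 631
  H-H: 1 × 419 = 419
  Σ(formed) = 3969 kJ
ΔH = Σ(broken) − Σ(formed) = 4126 − 3969 = +157 kJ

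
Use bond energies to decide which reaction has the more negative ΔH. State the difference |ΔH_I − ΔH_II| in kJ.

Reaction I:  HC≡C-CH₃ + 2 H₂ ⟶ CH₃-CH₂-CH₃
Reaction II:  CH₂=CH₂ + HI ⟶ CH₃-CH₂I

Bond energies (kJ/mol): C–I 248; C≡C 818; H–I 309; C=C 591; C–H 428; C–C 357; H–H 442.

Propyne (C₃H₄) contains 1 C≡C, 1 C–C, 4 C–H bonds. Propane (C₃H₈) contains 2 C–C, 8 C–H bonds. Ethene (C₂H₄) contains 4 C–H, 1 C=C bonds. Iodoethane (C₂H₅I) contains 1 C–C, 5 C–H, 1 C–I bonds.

Reaction I:
  Bonds broken (reactants):
    C≡C: 1 × 818 = 818
    C–C: 1 × 357 = 357
    C–H: 4 × 428 = 1712
    H–H: 2 × 442 = 884
    Σ(broken) = 3771 kJ
  Bonds formed (products):
    C–C: 2 × 357 = 714
    C–H: 8 × 428 = 3424
    Σ(formed) = 4138 kJ
  ΔH_I = 3771 − 4138 = −367 kJ
Reaction II:
  Bonds broken (reactants):
    C–H: 4 × 428 = 1712
    C=C: 1 × 591 = 591
    H–I: 1 × 309 = 309
    Σ(broken) = 2612 kJ
  Bonds formed (products):
    C–C: 1 × 357 = 357
    C–H: 5 × 428 = 2140
    C–I: 1 × 248 = 248
    Σ(formed) = 2745 kJ
  ΔH_II = 2612 − 2745 = −133 kJ
ΔH_I − ΔH_II = −234 kJ, so reaction I has the more negative ΔH; |ΔH_I − ΔH_II| = 234 kJ.

Reaction I, by 234 kJ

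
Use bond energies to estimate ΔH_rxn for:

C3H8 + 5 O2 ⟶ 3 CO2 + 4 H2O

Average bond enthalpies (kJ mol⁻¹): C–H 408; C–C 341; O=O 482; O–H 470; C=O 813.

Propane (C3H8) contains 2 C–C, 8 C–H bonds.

ΔH ≈ −2282 kJ

Bonds broken (reactants):
  C–C: 2 × 341 = 682
  C–H: 8 × 408 = 3264
  O=O: 5 × 482 = 2410
  Σ(broken) = 6356 kJ
Bonds formed (products):
  C=O: 6 × 813 = 4878
  O–H: 8 × 470 = 3760
  Σ(formed) = 8638 kJ
ΔH = Σ(broken) − Σ(formed) = 6356 − 8638 = −2282 kJ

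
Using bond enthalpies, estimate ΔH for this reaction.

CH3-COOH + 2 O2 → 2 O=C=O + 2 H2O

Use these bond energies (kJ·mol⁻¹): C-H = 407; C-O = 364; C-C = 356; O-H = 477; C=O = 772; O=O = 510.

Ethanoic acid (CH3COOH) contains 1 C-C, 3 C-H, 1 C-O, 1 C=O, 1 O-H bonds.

Bonds broken (reactants):
  C-C: 1 × 356 = 356
  C-H: 3 × 407 = 1221
  C-O: 1 × 364 = 364
  C=O: 1 × 772 = 772
  O-H: 1 × 477 = 477
  O=O: 2 × 510 = 1020
  Σ(broken) = 4210 kJ
Bonds formed (products):
  C=O: 4 × 772 = 3088
  O-H: 4 × 477 = 1908
  Σ(formed) = 4996 kJ
ΔH = Σ(broken) − Σ(formed) = 4210 − 4996 = −786 kJ

ΔH ≈ −786 kJ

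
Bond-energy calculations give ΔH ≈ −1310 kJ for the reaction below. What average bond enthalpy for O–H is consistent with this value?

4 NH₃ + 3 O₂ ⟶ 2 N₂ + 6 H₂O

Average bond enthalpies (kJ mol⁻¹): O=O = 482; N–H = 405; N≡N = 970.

D(O–H) ≈ 473 kJ/mol

Let D be the O–H bond energy.
Σ(broken) = 12×405 + 3×482 = 6306
Σ(formed) = 2×970 + 12×D = 1940 + 12D
ΔH = Σ(broken) − Σ(formed) = (6306) − (1940 + 12D) = +4366 − 12D
Setting this equal to −1310 kJ gives 12D = 5676, so D = 473 kJ/mol.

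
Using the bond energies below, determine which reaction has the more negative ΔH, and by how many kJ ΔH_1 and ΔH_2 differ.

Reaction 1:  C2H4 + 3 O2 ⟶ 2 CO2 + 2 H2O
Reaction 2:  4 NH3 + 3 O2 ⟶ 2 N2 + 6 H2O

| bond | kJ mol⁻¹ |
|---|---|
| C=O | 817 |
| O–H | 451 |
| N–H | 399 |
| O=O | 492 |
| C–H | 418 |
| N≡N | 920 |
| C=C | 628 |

Reaction 1, by 308 kJ

Reaction 1:
  Bonds broken (reactants):
    C–H: 4 × 418 = 1672
    C=C: 1 × 628 = 628
    O=O: 3 × 492 = 1476
    Σ(broken) = 3776 kJ
  Bonds formed (products):
    C=O: 4 × 817 = 3268
    O–H: 4 × 451 = 1804
    Σ(formed) = 5072 kJ
  ΔH_1 = 3776 − 5072 = −1296 kJ
Reaction 2:
  Bonds broken (reactants):
    N–H: 12 × 399 = 4788
    O=O: 3 × 492 = 1476
    Σ(broken) = 6264 kJ
  Bonds formed (products):
    N≡N: 2 × 920 = 1840
    O–H: 12 × 451 = 5412
    Σ(formed) = 7252 kJ
  ΔH_2 = 6264 − 7252 = −988 kJ
ΔH_1 − ΔH_2 = −308 kJ, so reaction 1 has the more negative ΔH; |ΔH_1 − ΔH_2| = 308 kJ.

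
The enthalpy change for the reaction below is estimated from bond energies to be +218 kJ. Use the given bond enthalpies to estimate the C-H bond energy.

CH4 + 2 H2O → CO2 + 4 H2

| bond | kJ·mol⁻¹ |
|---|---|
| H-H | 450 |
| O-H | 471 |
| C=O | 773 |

D(C-H) ≈ 420 kJ/mol

Let D be the C-H bond energy.
Σ(broken) = 4×D + 4×471 = 1884 + 4D
Σ(formed) = 2×773 + 4×450 = 3346
ΔH = Σ(broken) − Σ(formed) = (1884 + 4D) − (3346) = −1462 + 4D
Setting this equal to +218 kJ gives 4D = 1680, so D = 420 kJ/mol.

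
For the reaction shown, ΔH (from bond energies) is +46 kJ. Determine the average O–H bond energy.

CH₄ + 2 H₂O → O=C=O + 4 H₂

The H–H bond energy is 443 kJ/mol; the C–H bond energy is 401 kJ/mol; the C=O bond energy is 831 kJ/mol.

D(O–H) ≈ 469 kJ/mol

Let D be the O–H bond energy.
Σ(broken) = 4×401 + 4×D = 1604 + 4D
Σ(formed) = 2×831 + 4×443 = 3434
ΔH = Σ(broken) − Σ(formed) = (1604 + 4D) − (3434) = −1830 + 4D
Setting this equal to +46 kJ gives 4D = 1876, so D = 469 kJ/mol.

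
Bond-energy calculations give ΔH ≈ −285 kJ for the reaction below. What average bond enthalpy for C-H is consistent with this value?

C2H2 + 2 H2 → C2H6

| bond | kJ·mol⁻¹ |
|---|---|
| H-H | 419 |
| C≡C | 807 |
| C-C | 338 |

D(C-H) ≈ 398 kJ/mol

Let D be the C-H bond energy.
Σ(broken) = 1×807 + 2×D + 2×419 = 1645 + 2D
Σ(formed) = 1×338 + 6×D = 338 + 6D
ΔH = Σ(broken) − Σ(formed) = (1645 + 2D) − (338 + 6D) = +1307 − 4D
Setting this equal to −285 kJ gives 4D = 1592, so D = 398 kJ/mol.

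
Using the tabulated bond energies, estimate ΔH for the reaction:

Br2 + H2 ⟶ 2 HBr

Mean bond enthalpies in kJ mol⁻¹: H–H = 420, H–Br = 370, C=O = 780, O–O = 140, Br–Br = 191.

Bonds broken (reactants):
  Br–Br: 1 × 191 = 191
  H–H: 1 × 420 = 420
  Σ(broken) = 611 kJ
Bonds formed (products):
  H–Br: 2 × 370 = 740
  Σ(formed) = 740 kJ
ΔH = Σ(broken) − Σ(formed) = 611 − 740 = −129 kJ

ΔH ≈ −129 kJ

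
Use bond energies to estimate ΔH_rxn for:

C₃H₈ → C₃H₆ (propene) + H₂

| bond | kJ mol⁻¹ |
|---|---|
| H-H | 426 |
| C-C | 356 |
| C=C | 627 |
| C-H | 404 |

Bonds broken (reactants):
  C-C: 2 × 356 = 712
  C-H: 8 × 404 = 3232
  Σ(broken) = 3944 kJ
Bonds formed (products):
  C-C: 1 × 356 = 356
  C-H: 6 × 404 = 2424
  C=C: 1 × 627 = 627
  H-H: 1 × 426 = 426
  Σ(formed) = 3833 kJ
ΔH = Σ(broken) − Σ(formed) = 3944 − 3833 = +111 kJ

ΔH ≈ +111 kJ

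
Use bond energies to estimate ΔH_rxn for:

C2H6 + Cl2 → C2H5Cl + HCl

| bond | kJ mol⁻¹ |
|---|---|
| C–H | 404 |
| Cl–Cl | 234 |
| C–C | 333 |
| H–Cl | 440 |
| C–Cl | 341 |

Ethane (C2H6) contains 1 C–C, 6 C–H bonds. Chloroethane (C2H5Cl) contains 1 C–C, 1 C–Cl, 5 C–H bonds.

Bonds broken (reactants):
  C–C: 1 × 333 = 333
  C–H: 6 × 404 = 2424
  Cl–Cl: 1 × 234 = 234
  Σ(broken) = 2991 kJ
Bonds formed (products):
  C–C: 1 × 333 = 333
  C–Cl: 1 × 341 = 341
  C–H: 5 × 404 = 2020
  H–Cl: 1 × 440 = 440
  Σ(formed) = 3134 kJ
ΔH = Σ(broken) − Σ(formed) = 2991 − 3134 = −143 kJ

ΔH ≈ −143 kJ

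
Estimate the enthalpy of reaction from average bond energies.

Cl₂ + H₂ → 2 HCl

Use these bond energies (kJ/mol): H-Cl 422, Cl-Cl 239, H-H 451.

Bonds broken (reactants):
  Cl-Cl: 1 × 239 = 239
  H-H: 1 × 451 = 451
  Σ(broken) = 690 kJ
Bonds formed (products):
  H-Cl: 2 × 422 = 844
  Σ(formed) = 844 kJ
ΔH = Σ(broken) − Σ(formed) = 690 − 844 = −154 kJ

ΔH ≈ −154 kJ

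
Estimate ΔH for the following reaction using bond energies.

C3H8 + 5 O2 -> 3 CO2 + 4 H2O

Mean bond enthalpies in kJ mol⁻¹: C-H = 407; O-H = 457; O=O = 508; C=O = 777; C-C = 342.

ΔH ≈ −1838 kJ

Bonds broken (reactants):
  C-C: 2 × 342 = 684
  C-H: 8 × 407 = 3256
  O=O: 5 × 508 = 2540
  Σ(broken) = 6480 kJ
Bonds formed (products):
  C=O: 6 × 777 = 4662
  O-H: 8 × 457 = 3656
  Σ(formed) = 8318 kJ
ΔH = Σ(broken) − Σ(formed) = 6480 − 8318 = −1838 kJ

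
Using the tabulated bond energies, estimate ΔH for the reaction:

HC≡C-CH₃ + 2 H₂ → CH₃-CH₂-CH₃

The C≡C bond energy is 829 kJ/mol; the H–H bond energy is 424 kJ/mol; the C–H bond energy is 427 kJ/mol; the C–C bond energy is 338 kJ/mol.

ΔH ≈ −369 kJ

Bonds broken (reactants):
  C≡C: 1 × 829 = 829
  C–C: 1 × 338 = 338
  C–H: 4 × 427 = 1708
  H–H: 2 × 424 = 848
  Σ(broken) = 3723 kJ
Bonds formed (products):
  C–C: 2 × 338 = 676
  C–H: 8 × 427 = 3416
  Σ(formed) = 4092 kJ
ΔH = Σ(broken) − Σ(formed) = 3723 − 4092 = −369 kJ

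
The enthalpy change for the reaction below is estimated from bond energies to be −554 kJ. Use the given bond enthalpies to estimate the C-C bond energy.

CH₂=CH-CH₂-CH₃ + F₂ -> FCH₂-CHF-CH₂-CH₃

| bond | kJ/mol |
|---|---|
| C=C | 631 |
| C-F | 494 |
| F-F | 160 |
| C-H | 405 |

Let D be the C-C bond energy.
Σ(broken) = 2×D + 8×405 + 1×631 + 1×160 = 4031 + 2D
Σ(formed) = 3×D + 2×494 + 8×405 = 4228 + 3D
ΔH = Σ(broken) − Σ(formed) = (4031 + 2D) − (4228 + 3D) = −197 − D
Setting this equal to −554 kJ gives D = 357 kJ/mol.

D(C-C) ≈ 357 kJ/mol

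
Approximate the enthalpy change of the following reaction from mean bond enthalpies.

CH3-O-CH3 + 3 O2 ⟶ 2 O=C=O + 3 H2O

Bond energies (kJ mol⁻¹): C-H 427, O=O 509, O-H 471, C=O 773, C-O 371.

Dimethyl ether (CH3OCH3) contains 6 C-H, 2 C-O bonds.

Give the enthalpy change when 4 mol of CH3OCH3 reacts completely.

ΔH = −4348 kJ

Bonds broken (reactants):
  C-H: 6 × 427 = 2562
  C-O: 2 × 371 = 742
  O=O: 3 × 509 = 1527
  Σ(broken) = 4831 kJ
Bonds formed (products):
  C=O: 4 × 773 = 3092
  O-H: 6 × 471 = 2826
  Σ(formed) = 5918 kJ
ΔH = Σ(broken) − Σ(formed) = 4831 − 5918 = −1087 kJ
For 4× the reaction as written: 4 × (−1087) = −4348 kJ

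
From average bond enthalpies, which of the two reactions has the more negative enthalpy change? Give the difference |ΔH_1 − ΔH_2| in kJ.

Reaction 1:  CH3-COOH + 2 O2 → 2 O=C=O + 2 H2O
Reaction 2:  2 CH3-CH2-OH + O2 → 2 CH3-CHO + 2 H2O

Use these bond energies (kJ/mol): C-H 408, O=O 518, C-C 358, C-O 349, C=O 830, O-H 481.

Reaction 1:
  Bonds broken (reactants):
    C-C: 1 × 358 = 358
    C-H: 3 × 408 = 1224
    C-O: 1 × 349 = 349
    C=O: 1 × 830 = 830
    O-H: 1 × 481 = 481
    O=O: 2 × 518 = 1036
    Σ(broken) = 4278 kJ
  Bonds formed (products):
    C=O: 4 × 830 = 3320
    O-H: 4 × 481 = 1924
    Σ(formed) = 5244 kJ
  ΔH_1 = 4278 − 5244 = −966 kJ
Reaction 2:
  Bonds broken (reactants):
    C-C: 2 × 358 = 716
    C-H: 10 × 408 = 4080
    C-O: 2 × 349 = 698
    O-H: 2 × 481 = 962
    O=O: 1 × 518 = 518
    Σ(broken) = 6974 kJ
  Bonds formed (products):
    C-C: 2 × 358 = 716
    C-H: 8 × 408 = 3264
    C=O: 2 × 830 = 1660
    O-H: 4 × 481 = 1924
    Σ(formed) = 7564 kJ
  ΔH_2 = 6974 − 7564 = −590 kJ
ΔH_1 − ΔH_2 = −376 kJ, so reaction 1 has the more negative ΔH; |ΔH_1 − ΔH_2| = 376 kJ.

Reaction 1, by 376 kJ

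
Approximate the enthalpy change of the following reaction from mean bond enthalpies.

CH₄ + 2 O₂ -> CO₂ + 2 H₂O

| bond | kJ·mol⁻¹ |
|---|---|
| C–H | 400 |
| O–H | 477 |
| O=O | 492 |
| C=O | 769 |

ΔH ≈ −862 kJ

Bonds broken (reactants):
  C–H: 4 × 400 = 1600
  O=O: 2 × 492 = 984
  Σ(broken) = 2584 kJ
Bonds formed (products):
  C=O: 2 × 769 = 1538
  O–H: 4 × 477 = 1908
  Σ(formed) = 3446 kJ
ΔH = Σ(broken) − Σ(formed) = 2584 − 3446 = −862 kJ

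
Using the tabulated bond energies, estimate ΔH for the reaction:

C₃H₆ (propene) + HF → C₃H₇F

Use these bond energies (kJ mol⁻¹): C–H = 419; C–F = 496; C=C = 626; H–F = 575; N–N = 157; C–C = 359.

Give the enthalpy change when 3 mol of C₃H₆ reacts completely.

Bonds broken (reactants):
  C–C: 1 × 359 = 359
  C–H: 6 × 419 = 2514
  C=C: 1 × 626 = 626
  H–F: 1 × 575 = 575
  Σ(broken) = 4074 kJ
Bonds formed (products):
  C–C: 2 × 359 = 718
  C–F: 1 × 496 = 496
  C–H: 7 × 419 = 2933
  Σ(formed) = 4147 kJ
ΔH = Σ(broken) − Σ(formed) = 4074 − 4147 = −73 kJ
For 3× the reaction as written: 3 × (−73) = −219 kJ

ΔH = −219 kJ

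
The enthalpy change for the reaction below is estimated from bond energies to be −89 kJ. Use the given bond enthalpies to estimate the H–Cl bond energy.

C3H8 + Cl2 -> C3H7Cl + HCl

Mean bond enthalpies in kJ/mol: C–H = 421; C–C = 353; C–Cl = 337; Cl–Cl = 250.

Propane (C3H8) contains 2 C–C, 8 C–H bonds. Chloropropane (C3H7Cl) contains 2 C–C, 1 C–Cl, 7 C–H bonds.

D(H–Cl) ≈ 423 kJ/mol

Let D be the H–Cl bond energy.
Σ(broken) = 2×353 + 8×421 + 1×250 = 4324
Σ(formed) = 2×353 + 1×337 + 7×421 + 1×D = 3990 + D
ΔH = Σ(broken) − Σ(formed) = (4324) − (3990 + D) = +334 − D
Setting this equal to −89 kJ gives D = 423 kJ/mol.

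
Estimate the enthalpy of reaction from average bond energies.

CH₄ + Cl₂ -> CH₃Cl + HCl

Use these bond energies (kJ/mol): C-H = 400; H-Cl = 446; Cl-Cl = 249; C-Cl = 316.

ΔH ≈ −113 kJ

Bonds broken (reactants):
  C-H: 4 × 400 = 1600
  Cl-Cl: 1 × 249 = 249
  Σ(broken) = 1849 kJ
Bonds formed (products):
  C-Cl: 1 × 316 = 316
  C-H: 3 × 400 = 1200
  H-Cl: 1 × 446 = 446
  Σ(formed) = 1962 kJ
ΔH = Σ(broken) − Σ(formed) = 1849 − 1962 = −113 kJ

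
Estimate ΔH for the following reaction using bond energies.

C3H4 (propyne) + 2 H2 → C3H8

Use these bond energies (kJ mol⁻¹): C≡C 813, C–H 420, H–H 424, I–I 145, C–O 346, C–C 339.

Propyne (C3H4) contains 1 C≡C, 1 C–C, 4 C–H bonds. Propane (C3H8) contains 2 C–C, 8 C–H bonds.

Bonds broken (reactants):
  C≡C: 1 × 813 = 813
  C–C: 1 × 339 = 339
  C–H: 4 × 420 = 1680
  H–H: 2 × 424 = 848
  Σ(broken) = 3680 kJ
Bonds formed (products):
  C–C: 2 × 339 = 678
  C–H: 8 × 420 = 3360
  Σ(formed) = 4038 kJ
ΔH = Σ(broken) − Σ(formed) = 3680 − 4038 = −358 kJ

ΔH ≈ −358 kJ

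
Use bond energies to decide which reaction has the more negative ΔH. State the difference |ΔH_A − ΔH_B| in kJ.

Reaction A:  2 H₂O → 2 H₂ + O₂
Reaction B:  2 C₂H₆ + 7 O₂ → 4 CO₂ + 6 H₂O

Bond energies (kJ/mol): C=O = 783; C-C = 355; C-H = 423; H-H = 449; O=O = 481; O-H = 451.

Reaction A:
  Bonds broken (reactants):
    O-H: 4 × 451 = 1804
    Σ(broken) = 1804 kJ
  Bonds formed (products):
    H-H: 2 × 449 = 898
    O=O: 1 × 481 = 481
    Σ(formed) = 1379 kJ
  ΔH_A = 1804 − 1379 = +425 kJ
Reaction B:
  Bonds broken (reactants):
    C-C: 2 × 355 = 710
    C-H: 12 × 423 = 5076
    O=O: 7 × 481 = 3367
    Σ(broken) = 9153 kJ
  Bonds formed (products):
    C=O: 8 × 783 = 6264
    O-H: 12 × 451 = 5412
    Σ(formed) = 11676 kJ
  ΔH_B = 9153 − 11676 = −2523 kJ
ΔH_A − ΔH_B = +2948 kJ, so reaction B has the more negative ΔH; |ΔH_A − ΔH_B| = 2948 kJ.

Reaction B, by 2948 kJ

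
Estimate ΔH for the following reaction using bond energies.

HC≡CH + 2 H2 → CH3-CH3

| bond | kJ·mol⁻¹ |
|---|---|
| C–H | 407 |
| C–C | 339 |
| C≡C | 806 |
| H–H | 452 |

ΔH ≈ −257 kJ

Bonds broken (reactants):
  C≡C: 1 × 806 = 806
  C–H: 2 × 407 = 814
  H–H: 2 × 452 = 904
  Σ(broken) = 2524 kJ
Bonds formed (products):
  C–C: 1 × 339 = 339
  C–H: 6 × 407 = 2442
  Σ(formed) = 2781 kJ
ΔH = Σ(broken) − Σ(formed) = 2524 − 2781 = −257 kJ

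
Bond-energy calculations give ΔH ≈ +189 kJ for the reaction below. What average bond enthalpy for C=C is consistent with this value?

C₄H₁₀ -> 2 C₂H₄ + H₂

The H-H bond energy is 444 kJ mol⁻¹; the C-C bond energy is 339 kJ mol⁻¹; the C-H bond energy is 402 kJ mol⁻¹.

D(C=C) ≈ 594 kJ/mol

Let D be the C=C bond energy.
Σ(broken) = 3×339 + 10×402 = 5037
Σ(formed) = 8×402 + 2×D + 1×444 = 3660 + 2D
ΔH = Σ(broken) − Σ(formed) = (5037) − (3660 + 2D) = +1377 − 2D
Setting this equal to +189 kJ gives 2D = 1188, so D = 594 kJ/mol.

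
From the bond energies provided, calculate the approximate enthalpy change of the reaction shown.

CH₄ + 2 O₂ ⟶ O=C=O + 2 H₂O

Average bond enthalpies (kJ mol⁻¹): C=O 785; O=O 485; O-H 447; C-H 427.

ΔH ≈ −680 kJ

Bonds broken (reactants):
  C-H: 4 × 427 = 1708
  O=O: 2 × 485 = 970
  Σ(broken) = 2678 kJ
Bonds formed (products):
  C=O: 2 × 785 = 1570
  O-H: 4 × 447 = 1788
  Σ(formed) = 3358 kJ
ΔH = Σ(broken) − Σ(formed) = 2678 − 3358 = −680 kJ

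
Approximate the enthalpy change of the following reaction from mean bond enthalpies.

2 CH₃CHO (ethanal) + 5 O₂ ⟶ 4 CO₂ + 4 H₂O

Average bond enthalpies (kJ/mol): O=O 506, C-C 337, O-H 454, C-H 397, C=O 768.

ΔH ≈ −1860 kJ

Bonds broken (reactants):
  C-C: 2 × 337 = 674
  C-H: 8 × 397 = 3176
  C=O: 2 × 768 = 1536
  O=O: 5 × 506 = 2530
  Σ(broken) = 7916 kJ
Bonds formed (products):
  C=O: 8 × 768 = 6144
  O-H: 8 × 454 = 3632
  Σ(formed) = 9776 kJ
ΔH = Σ(broken) − Σ(formed) = 7916 − 9776 = −1860 kJ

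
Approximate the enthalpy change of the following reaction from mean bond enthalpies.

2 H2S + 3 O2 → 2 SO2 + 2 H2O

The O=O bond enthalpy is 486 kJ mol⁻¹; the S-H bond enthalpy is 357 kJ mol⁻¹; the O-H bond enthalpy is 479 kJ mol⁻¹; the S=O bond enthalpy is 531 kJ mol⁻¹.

Bonds broken (reactants):
  O=O: 3 × 486 = 1458
  S-H: 4 × 357 = 1428
  Σ(broken) = 2886 kJ
Bonds formed (products):
  O-H: 4 × 479 = 1916
  S=O: 4 × 531 = 2124
  Σ(formed) = 4040 kJ
ΔH = Σ(broken) − Σ(formed) = 2886 − 4040 = −1154 kJ

ΔH ≈ −1154 kJ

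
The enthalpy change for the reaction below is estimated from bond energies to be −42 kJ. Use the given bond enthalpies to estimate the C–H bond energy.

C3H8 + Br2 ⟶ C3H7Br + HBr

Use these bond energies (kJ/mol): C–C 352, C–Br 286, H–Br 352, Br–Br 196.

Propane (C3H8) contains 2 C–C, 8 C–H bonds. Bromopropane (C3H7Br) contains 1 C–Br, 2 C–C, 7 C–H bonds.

D(C–H) ≈ 400 kJ/mol

Let D be the C–H bond energy.
Σ(broken) = 1×196 + 2×352 + 8×D = 900 + 8D
Σ(formed) = 1×286 + 2×352 + 7×D + 1×352 = 1342 + 7D
ΔH = Σ(broken) − Σ(formed) = (900 + 8D) − (1342 + 7D) = −442 + D
Setting this equal to −42 kJ gives D = 400 kJ/mol.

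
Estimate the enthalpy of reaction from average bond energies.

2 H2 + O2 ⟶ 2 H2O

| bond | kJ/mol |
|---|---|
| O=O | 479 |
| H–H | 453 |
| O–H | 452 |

Bonds broken (reactants):
  H–H: 2 × 453 = 906
  O=O: 1 × 479 = 479
  Σ(broken) = 1385 kJ
Bonds formed (products):
  O–H: 4 × 452 = 1808
  Σ(formed) = 1808 kJ
ΔH = Σ(broken) − Σ(formed) = 1385 − 1808 = −423 kJ

ΔH ≈ −423 kJ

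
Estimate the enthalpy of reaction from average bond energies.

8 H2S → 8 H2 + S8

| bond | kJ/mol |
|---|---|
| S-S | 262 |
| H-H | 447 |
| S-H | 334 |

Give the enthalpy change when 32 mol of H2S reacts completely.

Bonds broken (reactants):
  S-H: 16 × 334 = 5344
  Σ(broken) = 5344 kJ
Bonds formed (products):
  H-H: 8 × 447 = 3576
  S-S: 8 × 262 = 2096
  Σ(formed) = 5672 kJ
ΔH = Σ(broken) − Σ(formed) = 5344 − 5672 = −328 kJ
For 4× the reaction as written: 4 × (−328) = −1312 kJ

ΔH = −1312 kJ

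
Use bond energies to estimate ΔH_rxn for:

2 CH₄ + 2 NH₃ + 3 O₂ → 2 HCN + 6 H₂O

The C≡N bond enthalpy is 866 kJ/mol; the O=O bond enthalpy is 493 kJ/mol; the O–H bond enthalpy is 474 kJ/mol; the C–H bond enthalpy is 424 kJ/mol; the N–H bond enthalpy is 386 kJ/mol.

ΔH ≈ −1081 kJ

Bonds broken (reactants):
  C–H: 8 × 424 = 3392
  N–H: 6 × 386 = 2316
  O=O: 3 × 493 = 1479
  Σ(broken) = 7187 kJ
Bonds formed (products):
  C≡N: 2 × 866 = 1732
  C–H: 2 × 424 = 848
  O–H: 12 × 474 = 5688
  Σ(formed) = 8268 kJ
ΔH = Σ(broken) − Σ(formed) = 7187 − 8268 = −1081 kJ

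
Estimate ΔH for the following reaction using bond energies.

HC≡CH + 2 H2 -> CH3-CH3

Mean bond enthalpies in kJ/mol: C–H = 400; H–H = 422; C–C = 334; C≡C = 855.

Bonds broken (reactants):
  C≡C: 1 × 855 = 855
  C–H: 2 × 400 = 800
  H–H: 2 × 422 = 844
  Σ(broken) = 2499 kJ
Bonds formed (products):
  C–C: 1 × 334 = 334
  C–H: 6 × 400 = 2400
  Σ(formed) = 2734 kJ
ΔH = Σ(broken) − Σ(formed) = 2499 − 2734 = −235 kJ

ΔH ≈ −235 kJ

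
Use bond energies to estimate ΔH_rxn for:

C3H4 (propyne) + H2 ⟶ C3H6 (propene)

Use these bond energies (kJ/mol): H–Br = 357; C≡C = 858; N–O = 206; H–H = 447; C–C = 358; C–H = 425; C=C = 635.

Bonds broken (reactants):
  C≡C: 1 × 858 = 858
  C–C: 1 × 358 = 358
  C–H: 4 × 425 = 1700
  H–H: 1 × 447 = 447
  Σ(broken) = 3363 kJ
Bonds formed (products):
  C–C: 1 × 358 = 358
  C–H: 6 × 425 = 2550
  C=C: 1 × 635 = 635
  Σ(formed) = 3543 kJ
ΔH = Σ(broken) − Σ(formed) = 3363 − 3543 = −180 kJ

ΔH ≈ −180 kJ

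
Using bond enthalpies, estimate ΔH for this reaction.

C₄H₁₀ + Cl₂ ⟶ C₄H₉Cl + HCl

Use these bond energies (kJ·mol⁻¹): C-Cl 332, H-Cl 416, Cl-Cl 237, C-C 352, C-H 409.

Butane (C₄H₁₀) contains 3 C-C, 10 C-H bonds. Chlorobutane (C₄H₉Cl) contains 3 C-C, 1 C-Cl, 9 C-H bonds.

ΔH ≈ −102 kJ

Bonds broken (reactants):
  C-C: 3 × 352 = 1056
  C-H: 10 × 409 = 4090
  Cl-Cl: 1 × 237 = 237
  Σ(broken) = 5383 kJ
Bonds formed (products):
  C-C: 3 × 352 = 1056
  C-Cl: 1 × 332 = 332
  C-H: 9 × 409 = 3681
  H-Cl: 1 × 416 = 416
  Σ(formed) = 5485 kJ
ΔH = Σ(broken) − Σ(formed) = 5383 − 5485 = −102 kJ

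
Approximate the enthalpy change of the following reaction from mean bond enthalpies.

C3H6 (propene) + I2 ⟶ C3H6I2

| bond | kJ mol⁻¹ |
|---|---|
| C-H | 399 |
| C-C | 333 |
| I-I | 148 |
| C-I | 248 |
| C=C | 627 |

Bonds broken (reactants):
  C-C: 1 × 333 = 333
  C-H: 6 × 399 = 2394
  C=C: 1 × 627 = 627
  I-I: 1 × 148 = 148
  Σ(broken) = 3502 kJ
Bonds formed (products):
  C-C: 2 × 333 = 666
  C-H: 6 × 399 = 2394
  C-I: 2 × 248 = 496
  Σ(formed) = 3556 kJ
ΔH = Σ(broken) − Σ(formed) = 3502 − 3556 = −54 kJ

ΔH ≈ −54 kJ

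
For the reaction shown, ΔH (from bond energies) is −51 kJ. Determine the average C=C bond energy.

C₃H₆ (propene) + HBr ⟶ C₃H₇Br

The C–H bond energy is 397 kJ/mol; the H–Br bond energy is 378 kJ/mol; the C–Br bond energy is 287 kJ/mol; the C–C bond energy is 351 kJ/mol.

Let D be the C=C bond energy.
Σ(broken) = 1×351 + 6×397 + 1×D + 1×378 = 3111 + D
Σ(formed) = 1×287 + 2×351 + 7×397 = 3768
ΔH = Σ(broken) − Σ(formed) = (3111 + D) − (3768) = −657 + D
Setting this equal to −51 kJ gives D = 606 kJ/mol.

D(C=C) ≈ 606 kJ/mol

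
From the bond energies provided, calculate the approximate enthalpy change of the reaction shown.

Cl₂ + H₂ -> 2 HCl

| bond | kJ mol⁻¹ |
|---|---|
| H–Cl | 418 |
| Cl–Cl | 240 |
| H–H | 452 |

Bonds broken (reactants):
  Cl–Cl: 1 × 240 = 240
  H–H: 1 × 452 = 452
  Σ(broken) = 692 kJ
Bonds formed (products):
  H–Cl: 2 × 418 = 836
  Σ(formed) = 836 kJ
ΔH = Σ(broken) − Σ(formed) = 692 − 836 = −144 kJ

ΔH ≈ −144 kJ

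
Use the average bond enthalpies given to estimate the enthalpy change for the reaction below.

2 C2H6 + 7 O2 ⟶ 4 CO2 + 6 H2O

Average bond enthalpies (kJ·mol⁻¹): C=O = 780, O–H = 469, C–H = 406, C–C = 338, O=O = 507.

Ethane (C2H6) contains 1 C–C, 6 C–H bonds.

Bonds broken (reactants):
  C–C: 2 × 338 = 676
  C–H: 12 × 406 = 4872
  O=O: 7 × 507 = 3549
  Σ(broken) = 9097 kJ
Bonds formed (products):
  C=O: 8 × 780 = 6240
  O–H: 12 × 469 = 5628
  Σ(formed) = 11868 kJ
ΔH = Σ(broken) − Σ(formed) = 9097 − 11868 = −2771 kJ

ΔH ≈ −2771 kJ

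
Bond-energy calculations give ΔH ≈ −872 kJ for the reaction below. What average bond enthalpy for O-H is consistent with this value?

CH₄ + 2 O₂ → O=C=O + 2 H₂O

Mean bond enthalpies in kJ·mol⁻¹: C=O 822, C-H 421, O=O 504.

Let D be the O-H bond energy.
Σ(broken) = 4×421 + 2×504 = 2692
Σ(formed) = 2×822 + 4×D = 1644 + 4D
ΔH = Σ(broken) − Σ(formed) = (2692) − (1644 + 4D) = +1048 − 4D
Setting this equal to −872 kJ gives 4D = 1920, so D = 480 kJ/mol.

D(O-H) ≈ 480 kJ/mol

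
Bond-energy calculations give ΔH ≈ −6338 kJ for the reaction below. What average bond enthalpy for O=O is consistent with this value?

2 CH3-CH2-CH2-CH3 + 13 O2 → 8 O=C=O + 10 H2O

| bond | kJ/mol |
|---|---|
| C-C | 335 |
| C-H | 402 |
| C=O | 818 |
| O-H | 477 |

Let D be the O=O bond energy.
Σ(broken) = 6×335 + 20×402 + 13×D = 10050 + 13D
Σ(formed) = 16×818 + 20×477 = 22628
ΔH = Σ(broken) − Σ(formed) = (10050 + 13D) − (22628) = −12578 + 13D
Setting this equal to −6338 kJ gives 13D = 6240, so D = 480 kJ/mol.

D(O=O) ≈ 480 kJ/mol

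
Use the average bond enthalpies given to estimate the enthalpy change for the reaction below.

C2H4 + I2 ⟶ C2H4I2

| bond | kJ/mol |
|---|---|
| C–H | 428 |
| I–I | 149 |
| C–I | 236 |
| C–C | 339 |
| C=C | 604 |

ΔH ≈ −58 kJ

Bonds broken (reactants):
  C–H: 4 × 428 = 1712
  C=C: 1 × 604 = 604
  I–I: 1 × 149 = 149
  Σ(broken) = 2465 kJ
Bonds formed (products):
  C–C: 1 × 339 = 339
  C–H: 4 × 428 = 1712
  C–I: 2 × 236 = 472
  Σ(formed) = 2523 kJ
ΔH = Σ(broken) − Σ(formed) = 2465 − 2523 = −58 kJ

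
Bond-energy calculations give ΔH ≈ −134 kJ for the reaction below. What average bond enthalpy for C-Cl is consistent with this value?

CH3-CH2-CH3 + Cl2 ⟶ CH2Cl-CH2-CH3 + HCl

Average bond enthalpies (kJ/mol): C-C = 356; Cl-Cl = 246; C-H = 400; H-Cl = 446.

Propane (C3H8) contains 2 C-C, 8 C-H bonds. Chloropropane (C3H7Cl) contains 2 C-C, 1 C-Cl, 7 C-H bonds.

Let D be the C-Cl bond energy.
Σ(broken) = 2×356 + 8×400 + 1×246 = 4158
Σ(formed) = 2×356 + 1×D + 7×400 + 1×446 = 3958 + D
ΔH = Σ(broken) − Σ(formed) = (4158) − (3958 + D) = +200 − D
Setting this equal to −134 kJ gives D = 334 kJ/mol.

D(C-Cl) ≈ 334 kJ/mol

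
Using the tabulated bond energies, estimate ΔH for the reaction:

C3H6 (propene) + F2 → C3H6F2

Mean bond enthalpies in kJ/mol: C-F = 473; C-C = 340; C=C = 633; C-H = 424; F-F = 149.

Bonds broken (reactants):
  C-C: 1 × 340 = 340
  C-H: 6 × 424 = 2544
  C=C: 1 × 633 = 633
  F-F: 1 × 149 = 149
  Σ(broken) = 3666 kJ
Bonds formed (products):
  C-C: 2 × 340 = 680
  C-F: 2 × 473 = 946
  C-H: 6 × 424 = 2544
  Σ(formed) = 4170 kJ
ΔH = Σ(broken) − Σ(formed) = 3666 − 4170 = −504 kJ

ΔH ≈ −504 kJ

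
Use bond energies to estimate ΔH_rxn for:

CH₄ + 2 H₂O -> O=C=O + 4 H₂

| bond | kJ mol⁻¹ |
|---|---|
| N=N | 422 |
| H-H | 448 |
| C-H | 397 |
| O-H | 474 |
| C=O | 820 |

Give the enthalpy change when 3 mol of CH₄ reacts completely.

ΔH = +156 kJ

Bonds broken (reactants):
  C-H: 4 × 397 = 1588
  O-H: 4 × 474 = 1896
  Σ(broken) = 3484 kJ
Bonds formed (products):
  C=O: 2 × 820 = 1640
  H-H: 4 × 448 = 1792
  Σ(formed) = 3432 kJ
ΔH = Σ(broken) − Σ(formed) = 3484 − 3432 = +52 kJ
For 3× the reaction as written: 3 × (+52) = +156 kJ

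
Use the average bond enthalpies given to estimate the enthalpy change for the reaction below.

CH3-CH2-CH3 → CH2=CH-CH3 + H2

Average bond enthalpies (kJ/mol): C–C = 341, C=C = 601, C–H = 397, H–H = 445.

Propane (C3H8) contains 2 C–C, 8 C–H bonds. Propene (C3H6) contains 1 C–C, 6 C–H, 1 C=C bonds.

Bonds broken (reactants):
  C–C: 2 × 341 = 682
  C–H: 8 × 397 = 3176
  Σ(broken) = 3858 kJ
Bonds formed (products):
  C–C: 1 × 341 = 341
  C–H: 6 × 397 = 2382
  C=C: 1 × 601 = 601
  H–H: 1 × 445 = 445
  Σ(formed) = 3769 kJ
ΔH = Σ(broken) − Σ(formed) = 3858 − 3769 = +89 kJ

ΔH ≈ +89 kJ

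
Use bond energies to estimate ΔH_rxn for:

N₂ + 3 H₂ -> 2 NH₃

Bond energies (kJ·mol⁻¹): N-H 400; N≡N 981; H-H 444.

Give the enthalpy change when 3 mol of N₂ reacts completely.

ΔH = −261 kJ

Bonds broken (reactants):
  H-H: 3 × 444 = 1332
  N≡N: 1 × 981 = 981
  Σ(broken) = 2313 kJ
Bonds formed (products):
  N-H: 6 × 400 = 2400
  Σ(formed) = 2400 kJ
ΔH = Σ(broken) − Σ(formed) = 2313 − 2400 = −87 kJ
For 3× the reaction as written: 3 × (−87) = −261 kJ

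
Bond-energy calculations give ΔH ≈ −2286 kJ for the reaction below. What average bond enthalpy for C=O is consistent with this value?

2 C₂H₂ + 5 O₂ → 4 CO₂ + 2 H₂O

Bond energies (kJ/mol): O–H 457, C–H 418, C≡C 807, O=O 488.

D(C=O) ≈ 773 kJ/mol

Let D be the C=O bond energy.
Σ(broken) = 2×807 + 4×418 + 5×488 = 5726
Σ(formed) = 8×D + 4×457 = 1828 + 8D
ΔH = Σ(broken) − Σ(formed) = (5726) − (1828 + 8D) = +3898 − 8D
Setting this equal to −2286 kJ gives 8D = 6184, so D = 773 kJ/mol.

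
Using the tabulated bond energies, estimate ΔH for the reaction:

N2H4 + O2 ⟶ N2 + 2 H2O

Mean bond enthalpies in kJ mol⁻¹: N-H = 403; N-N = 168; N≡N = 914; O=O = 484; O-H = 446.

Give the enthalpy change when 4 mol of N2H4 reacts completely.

Bonds broken (reactants):
  N-H: 4 × 403 = 1612
  N-N: 1 × 168 = 168
  O=O: 1 × 484 = 484
  Σ(broken) = 2264 kJ
Bonds formed (products):
  N≡N: 1 × 914 = 914
  O-H: 4 × 446 = 1784
  Σ(formed) = 2698 kJ
ΔH = Σ(broken) − Σ(formed) = 2264 − 2698 = −434 kJ
For 4× the reaction as written: 4 × (−434) = −1736 kJ

ΔH = −1736 kJ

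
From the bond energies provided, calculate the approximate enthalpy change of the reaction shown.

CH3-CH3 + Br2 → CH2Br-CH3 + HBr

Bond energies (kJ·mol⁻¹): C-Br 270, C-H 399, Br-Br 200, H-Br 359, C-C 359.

Bonds broken (reactants):
  Br-Br: 1 × 200 = 200
  C-C: 1 × 359 = 359
  C-H: 6 × 399 = 2394
  Σ(broken) = 2953 kJ
Bonds formed (products):
  C-Br: 1 × 270 = 270
  C-C: 1 × 359 = 359
  C-H: 5 × 399 = 1995
  H-Br: 1 × 359 = 359
  Σ(formed) = 2983 kJ
ΔH = Σ(broken) − Σ(formed) = 2953 − 2983 = −30 kJ

ΔH ≈ −30 kJ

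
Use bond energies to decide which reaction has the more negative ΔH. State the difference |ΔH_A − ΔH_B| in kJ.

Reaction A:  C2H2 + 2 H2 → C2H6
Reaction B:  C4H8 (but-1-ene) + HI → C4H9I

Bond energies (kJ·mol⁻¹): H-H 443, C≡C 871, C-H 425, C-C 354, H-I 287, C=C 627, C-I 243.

Reaction A:
  Bonds broken (reactants):
    C≡C: 1 × 871 = 871
    C-H: 2 × 425 = 850
    H-H: 2 × 443 = 886
    Σ(broken) = 2607 kJ
  Bonds formed (products):
    C-C: 1 × 354 = 354
    C-H: 6 × 425 = 2550
    Σ(formed) = 2904 kJ
  ΔH_A = 2607 − 2904 = −297 kJ
Reaction B:
  Bonds broken (reactants):
    C-C: 2 × 354 = 708
    C-H: 8 × 425 = 3400
    C=C: 1 × 627 = 627
    H-I: 1 × 287 = 287
    Σ(broken) = 5022 kJ
  Bonds formed (products):
    C-C: 3 × 354 = 1062
    C-H: 9 × 425 = 3825
    C-I: 1 × 243 = 243
    Σ(formed) = 5130 kJ
  ΔH_B = 5022 − 5130 = −108 kJ
ΔH_A − ΔH_B = −189 kJ, so reaction A has the more negative ΔH; |ΔH_A − ΔH_B| = 189 kJ.

Reaction A, by 189 kJ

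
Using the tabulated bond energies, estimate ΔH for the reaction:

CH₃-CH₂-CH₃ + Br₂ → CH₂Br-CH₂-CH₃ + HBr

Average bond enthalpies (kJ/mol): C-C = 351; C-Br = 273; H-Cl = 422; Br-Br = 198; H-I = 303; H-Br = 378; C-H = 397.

Bonds broken (reactants):
  Br-Br: 1 × 198 = 198
  C-C: 2 × 351 = 702
  C-H: 8 × 397 = 3176
  Σ(broken) = 4076 kJ
Bonds formed (products):
  C-Br: 1 × 273 = 273
  C-C: 2 × 351 = 702
  C-H: 7 × 397 = 2779
  H-Br: 1 × 378 = 378
  Σ(formed) = 4132 kJ
ΔH = Σ(broken) − Σ(formed) = 4076 − 4132 = −56 kJ

ΔH ≈ −56 kJ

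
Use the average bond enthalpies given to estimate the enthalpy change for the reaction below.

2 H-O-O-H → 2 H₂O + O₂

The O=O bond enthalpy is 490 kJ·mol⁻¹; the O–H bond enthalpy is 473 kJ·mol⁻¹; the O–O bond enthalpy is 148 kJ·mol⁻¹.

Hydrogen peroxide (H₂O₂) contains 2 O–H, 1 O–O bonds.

Bonds broken (reactants):
  O–H: 4 × 473 = 1892
  O–O: 2 × 148 = 296
  Σ(broken) = 2188 kJ
Bonds formed (products):
  O–H: 4 × 473 = 1892
  O=O: 1 × 490 = 490
  Σ(formed) = 2382 kJ
ΔH = Σ(broken) − Σ(formed) = 2188 − 2382 = −194 kJ

ΔH ≈ −194 kJ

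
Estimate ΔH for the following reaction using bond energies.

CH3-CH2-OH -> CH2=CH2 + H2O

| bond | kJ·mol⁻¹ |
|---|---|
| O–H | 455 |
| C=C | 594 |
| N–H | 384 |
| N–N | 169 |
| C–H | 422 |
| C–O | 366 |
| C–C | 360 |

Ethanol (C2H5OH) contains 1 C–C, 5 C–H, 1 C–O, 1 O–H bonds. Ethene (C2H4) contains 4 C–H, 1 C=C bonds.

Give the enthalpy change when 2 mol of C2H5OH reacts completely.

Bonds broken (reactants):
  C–C: 1 × 360 = 360
  C–H: 5 × 422 = 2110
  C–O: 1 × 366 = 366
  O–H: 1 × 455 = 455
  Σ(broken) = 3291 kJ
Bonds formed (products):
  C–H: 4 × 422 = 1688
  C=C: 1 × 594 = 594
  O–H: 2 × 455 = 910
  Σ(formed) = 3192 kJ
ΔH = Σ(broken) − Σ(formed) = 3291 − 3192 = +99 kJ
For 2× the reaction as written: 2 × (+99) = +198 kJ

ΔH = +198 kJ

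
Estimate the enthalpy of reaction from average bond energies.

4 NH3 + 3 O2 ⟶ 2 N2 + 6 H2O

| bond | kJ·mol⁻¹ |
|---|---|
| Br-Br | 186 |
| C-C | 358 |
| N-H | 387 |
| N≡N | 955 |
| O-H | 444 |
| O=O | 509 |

ΔH ≈ −1067 kJ

Bonds broken (reactants):
  N-H: 12 × 387 = 4644
  O=O: 3 × 509 = 1527
  Σ(broken) = 6171 kJ
Bonds formed (products):
  N≡N: 2 × 955 = 1910
  O-H: 12 × 444 = 5328
  Σ(formed) = 7238 kJ
ΔH = Σ(broken) − Σ(formed) = 6171 − 7238 = −1067 kJ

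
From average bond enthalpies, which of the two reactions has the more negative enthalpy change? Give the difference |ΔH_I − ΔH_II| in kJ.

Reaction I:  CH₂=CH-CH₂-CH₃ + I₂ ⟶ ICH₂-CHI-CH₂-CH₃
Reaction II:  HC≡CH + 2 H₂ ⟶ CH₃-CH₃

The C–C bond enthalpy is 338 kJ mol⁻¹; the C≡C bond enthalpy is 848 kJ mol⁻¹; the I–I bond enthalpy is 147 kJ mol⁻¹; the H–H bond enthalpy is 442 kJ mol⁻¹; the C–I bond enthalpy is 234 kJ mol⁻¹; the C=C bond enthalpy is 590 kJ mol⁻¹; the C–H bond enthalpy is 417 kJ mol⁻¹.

Reaction II, by 205 kJ

Reaction I:
  Bonds broken (reactants):
    C–C: 2 × 338 = 676
    C–H: 8 × 417 = 3336
    C=C: 1 × 590 = 590
    I–I: 1 × 147 = 147
    Σ(broken) = 4749 kJ
  Bonds formed (products):
    C–C: 3 × 338 = 1014
    C–H: 8 × 417 = 3336
    C–I: 2 × 234 = 468
    Σ(formed) = 4818 kJ
  ΔH_I = 4749 − 4818 = −69 kJ
Reaction II:
  Bonds broken (reactants):
    C≡C: 1 × 848 = 848
    C–H: 2 × 417 = 834
    H–H: 2 × 442 = 884
    Σ(broken) = 2566 kJ
  Bonds formed (products):
    C–C: 1 × 338 = 338
    C–H: 6 × 417 = 2502
    Σ(formed) = 2840 kJ
  ΔH_II = 2566 − 2840 = −274 kJ
ΔH_I − ΔH_II = +205 kJ, so reaction II has the more negative ΔH; |ΔH_I − ΔH_II| = 205 kJ.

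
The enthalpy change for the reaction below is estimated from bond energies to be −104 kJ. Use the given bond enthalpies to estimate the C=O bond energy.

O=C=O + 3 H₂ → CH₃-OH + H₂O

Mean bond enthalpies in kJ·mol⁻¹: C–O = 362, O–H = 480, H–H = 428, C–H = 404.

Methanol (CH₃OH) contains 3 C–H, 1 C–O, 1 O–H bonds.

Let D be the C=O bond energy.
Σ(broken) = 2×D + 3×428 = 1284 + 2D
Σ(formed) = 3×404 + 1×362 + 3×480 = 3014
ΔH = Σ(broken) − Σ(formed) = (1284 + 2D) − (3014) = −1730 + 2D
Setting this equal to −104 kJ gives 2D = 1626, so D = 813 kJ/mol.

D(C=O) ≈ 813 kJ/mol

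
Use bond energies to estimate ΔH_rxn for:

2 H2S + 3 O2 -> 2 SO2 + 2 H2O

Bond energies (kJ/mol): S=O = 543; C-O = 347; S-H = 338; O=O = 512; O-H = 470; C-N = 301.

ΔH ≈ −1164 kJ

Bonds broken (reactants):
  O=O: 3 × 512 = 1536
  S-H: 4 × 338 = 1352
  Σ(broken) = 2888 kJ
Bonds formed (products):
  O-H: 4 × 470 = 1880
  S=O: 4 × 543 = 2172
  Σ(formed) = 4052 kJ
ΔH = Σ(broken) − Σ(formed) = 2888 − 4052 = −1164 kJ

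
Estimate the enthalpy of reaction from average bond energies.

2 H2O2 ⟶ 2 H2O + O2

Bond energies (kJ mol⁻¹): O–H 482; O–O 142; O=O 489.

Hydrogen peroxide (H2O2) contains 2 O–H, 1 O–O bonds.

ΔH ≈ −205 kJ

Bonds broken (reactants):
  O–H: 4 × 482 = 1928
  O–O: 2 × 142 = 284
  Σ(broken) = 2212 kJ
Bonds formed (products):
  O–H: 4 × 482 = 1928
  O=O: 1 × 489 = 489
  Σ(formed) = 2417 kJ
ΔH = Σ(broken) − Σ(formed) = 2212 − 2417 = −205 kJ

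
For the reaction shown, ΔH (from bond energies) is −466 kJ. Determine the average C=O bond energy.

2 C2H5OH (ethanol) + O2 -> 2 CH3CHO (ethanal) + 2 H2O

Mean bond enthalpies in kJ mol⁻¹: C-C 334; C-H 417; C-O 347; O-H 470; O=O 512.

Let D be the C=O bond energy.
Σ(broken) = 2×334 + 10×417 + 2×347 + 2×470 + 1×512 = 6984
Σ(formed) = 2×334 + 8×417 + 2×D + 4×470 = 5884 + 2D
ΔH = Σ(broken) − Σ(formed) = (6984) − (5884 + 2D) = +1100 − 2D
Setting this equal to −466 kJ gives 2D = 1566, so D = 783 kJ/mol.

D(C=O) ≈ 783 kJ/mol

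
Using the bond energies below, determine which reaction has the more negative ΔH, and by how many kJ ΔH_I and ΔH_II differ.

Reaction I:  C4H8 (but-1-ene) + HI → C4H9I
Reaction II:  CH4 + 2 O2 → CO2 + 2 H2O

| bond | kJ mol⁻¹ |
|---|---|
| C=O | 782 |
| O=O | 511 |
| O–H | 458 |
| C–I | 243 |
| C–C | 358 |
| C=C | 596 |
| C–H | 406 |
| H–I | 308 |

Reaction I:
  Bonds broken (reactants):
    C–C: 2 × 358 = 716
    C–H: 8 × 406 = 3248
    C=C: 1 × 596 = 596
    H–I: 1 × 308 = 308
    Σ(broken) = 4868 kJ
  Bonds formed (products):
    C–C: 3 × 358 = 1074
    C–H: 9 × 406 = 3654
    C–I: 1 × 243 = 243
    Σ(formed) = 4971 kJ
  ΔH_I = 4868 − 4971 = −103 kJ
Reaction II:
  Bonds broken (reactants):
    C–H: 4 × 406 = 1624
    O=O: 2 × 511 = 1022
    Σ(broken) = 2646 kJ
  Bonds formed (products):
    C=O: 2 × 782 = 1564
    O–H: 4 × 458 = 1832
    Σ(formed) = 3396 kJ
  ΔH_II = 2646 − 3396 = −750 kJ
ΔH_I − ΔH_II = +647 kJ, so reaction II has the more negative ΔH; |ΔH_I − ΔH_II| = 647 kJ.

Reaction II, by 647 kJ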